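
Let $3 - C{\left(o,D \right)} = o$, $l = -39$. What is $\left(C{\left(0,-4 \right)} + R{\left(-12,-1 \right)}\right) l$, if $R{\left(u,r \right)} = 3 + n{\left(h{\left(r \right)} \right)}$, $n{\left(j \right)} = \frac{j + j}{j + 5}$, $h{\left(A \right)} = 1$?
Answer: $-247$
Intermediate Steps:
$C{\left(o,D \right)} = 3 - o$
$n{\left(j \right)} = \frac{2 j}{5 + j}$
$R{\left(u,r \right)} = \frac{10}{3}$ ($R{\left(u,r \right)} = 3 + 2 \cdot 1 \frac{1}{5 + 1} = 3 + 2 \cdot 1 \cdot \frac{1}{6} = 3 + \frac{1}{3} = \frac{10}{3}$)
$\left(C{\left(0,-4 \right)} + R{\left(-12,-1 \right)}\right) l = \left(\left(3 - 0\right) + \frac{10}{3}\right) \left(-39\right) = \left(\left(3 + 0\right) + \frac{10}{3}\right) \left(-39\right) = \left(3 + \frac{10}{3}\right) \left(-39\right) = \frac{19}{3} \left(-39\right) = -247$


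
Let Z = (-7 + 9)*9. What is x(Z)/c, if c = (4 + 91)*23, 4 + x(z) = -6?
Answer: -2/437 ≈ -0.0045767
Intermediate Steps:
Z = 18 (Z = 2*9 = 18)
x(z) = -10 (x(z) = -4 - 6 = -10)
c = 2185 (c = 95*23 = 2185)
x(Z)/c = -10/2185 = -10*1/2185 = -2/437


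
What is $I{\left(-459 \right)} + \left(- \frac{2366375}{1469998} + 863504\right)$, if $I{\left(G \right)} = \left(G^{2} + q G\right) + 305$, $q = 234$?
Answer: $\frac{1421609179457}{1469998} \approx 9.6708 \cdot 10^{5}$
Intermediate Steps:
$I{\left(G \right)} = 305 + G^{2} + 234 G$ ($I{\left(G \right)} = \left(G^{2} + 234 G\right) + 305 = 305 + G^{2} + 234 G$)
$I{\left(-459 \right)} + \left(- \frac{2366375}{1469998} + 863504\right) = \left(305 + \left(-459\right)^{2} + 234 \left(-459\right)\right) + \left(- \frac{2366375}{1469998} + 863504\right) = \left(305 + 210681 - 107406\right) + \left(\left(-2366375\right) \frac{1}{1469998} + 863504\right) = 103580 + \left(- \frac{2366375}{1469998} + 863504\right) = 103580 + \frac{1269346786617}{1469998} = \frac{1421609179457}{1469998}$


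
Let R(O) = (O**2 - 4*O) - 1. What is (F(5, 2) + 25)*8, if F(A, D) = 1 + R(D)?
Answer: 168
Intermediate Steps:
R(O) = -1 + O**2 - 4*O
F(A, D) = D**2 - 4*D (F(A, D) = 1 + (-1 + D**2 - 4*D) = D**2 - 4*D)
(F(5, 2) + 25)*8 = (2*(-4 + 2) + 25)*8 = (2*(-2) + 25)*8 = (-4 + 25)*8 = 21*8 = 168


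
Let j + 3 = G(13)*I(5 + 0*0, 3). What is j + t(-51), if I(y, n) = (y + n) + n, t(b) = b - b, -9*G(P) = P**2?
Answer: -1886/9 ≈ -209.56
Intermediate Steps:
G(P) = -P**2/9
t(b) = 0
I(y, n) = y + 2*n (I(y, n) = (n + y) + n = y + 2*n)
j = -1886/9 (j = -3 + (-1/9*13**2)*((5 + 0*0) + 2*3) = -3 + (-1/9*169)*((5 + 0) + 6) = -3 - 169*(5 + 6)/9 = -3 - 169/9*11 = -3 - 1859/9 = -1886/9 ≈ -209.56)
j + t(-51) = -1886/9 + 0 = -1886/9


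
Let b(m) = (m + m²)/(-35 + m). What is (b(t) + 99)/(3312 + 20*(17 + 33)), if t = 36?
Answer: 1431/4312 ≈ 0.33186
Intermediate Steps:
b(m) = (m + m²)/(-35 + m)
(b(t) + 99)/(3312 + 20*(17 + 33)) = (36*(1 + 36)/(-35 + 36) + 99)/(3312 + 20*(17 + 33)) = (36*37/1 + 99)/(3312 + 20*50) = (36*1*37 + 99)/(3312 + 1000) = (1332 + 99)/4312 = 1431*(1/4312) = 1431/4312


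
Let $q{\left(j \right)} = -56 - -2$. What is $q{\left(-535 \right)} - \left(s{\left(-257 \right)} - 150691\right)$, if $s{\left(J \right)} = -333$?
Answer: $150970$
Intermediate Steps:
$q{\left(j \right)} = -54$ ($q{\left(j \right)} = -56 + 2 = -54$)
$q{\left(-535 \right)} - \left(s{\left(-257 \right)} - 150691\right) = -54 - \left(-333 - 150691\right) = -54 - -151024 = -54 + 151024 = 150970$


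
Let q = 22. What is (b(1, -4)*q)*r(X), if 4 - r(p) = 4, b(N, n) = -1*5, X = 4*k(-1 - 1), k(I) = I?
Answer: 0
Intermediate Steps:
X = -8 (X = 4*(-1 - 1) = 4*(-2) = -8)
b(N, n) = -5
r(p) = 0 (r(p) = 4 - 1*4 = 4 - 4 = 0)
(b(1, -4)*q)*r(X) = -5*22*0 = -110*0 = 0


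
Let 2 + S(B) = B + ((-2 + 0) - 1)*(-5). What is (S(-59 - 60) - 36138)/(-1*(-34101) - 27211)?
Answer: -1394/265 ≈ -5.2604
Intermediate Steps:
S(B) = 13 + B (S(B) = -2 + (B + ((-2 + 0) - 1)*(-5)) = -2 + (B + (-2 - 1)*(-5)) = -2 + (B - 3*(-5)) = -2 + (B + 15) = -2 + (15 + B) = 13 + B)
(S(-59 - 60) - 36138)/(-1*(-34101) - 27211) = ((13 + (-59 - 60)) - 36138)/(-1*(-34101) - 27211) = ((13 - 119) - 36138)/(34101 - 27211) = (-106 - 36138)/6890 = -36244*1/6890 = -1394/265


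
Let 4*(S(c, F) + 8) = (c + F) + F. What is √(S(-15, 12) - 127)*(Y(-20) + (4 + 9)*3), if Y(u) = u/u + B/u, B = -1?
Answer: 2403*I*√59/40 ≈ 461.44*I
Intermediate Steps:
Y(u) = 1 - 1/u (Y(u) = u/u - 1/u = 1 - 1/u)
S(c, F) = -8 + F/2 + c/4 (S(c, F) = -8 + ((c + F) + F)/4 = -8 + ((F + c) + F)/4 = -8 + (c + 2*F)/4 = -8 + (F/2 + c/4) = -8 + F/2 + c/4)
√(S(-15, 12) - 127)*(Y(-20) + (4 + 9)*3) = √((-8 + (½)*12 + (¼)*(-15)) - 127)*((-1 - 20)/(-20) + (4 + 9)*3) = √((-8 + 6 - 15/4) - 127)*(-1/20*(-21) + 13*3) = √(-23/4 - 127)*(21/20 + 39) = √(-531/4)*(801/20) = (3*I*√59/2)*(801/20) = 2403*I*√59/40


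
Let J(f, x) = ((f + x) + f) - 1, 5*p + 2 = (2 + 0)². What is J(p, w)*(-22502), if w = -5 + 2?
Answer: 360032/5 ≈ 72006.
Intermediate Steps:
w = -3
p = ⅖ (p = -⅖ + (2 + 0)²/5 = -⅖ + (⅕)*2² = -⅖ + (⅕)*4 = -⅖ + ⅘ = ⅖ ≈ 0.40000)
J(f, x) = -1 + x + 2*f (J(f, x) = (x + 2*f) - 1 = -1 + x + 2*f)
J(p, w)*(-22502) = (-1 - 3 + 2*(⅖))*(-22502) = (-1 - 3 + ⅘)*(-22502) = -16/5*(-22502) = 360032/5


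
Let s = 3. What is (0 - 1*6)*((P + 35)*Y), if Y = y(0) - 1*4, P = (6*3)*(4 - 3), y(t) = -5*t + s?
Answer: 318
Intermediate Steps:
y(t) = 3 - 5*t (y(t) = -5*t + 3 = 3 - 5*t)
P = 18 (P = 18*1 = 18)
Y = -1 (Y = (3 - 5*0) - 1*4 = (3 + 0) - 4 = 3 - 4 = -1)
(0 - 1*6)*((P + 35)*Y) = (0 - 1*6)*((18 + 35)*(-1)) = (0 - 6)*(53*(-1)) = -6*(-53) = 318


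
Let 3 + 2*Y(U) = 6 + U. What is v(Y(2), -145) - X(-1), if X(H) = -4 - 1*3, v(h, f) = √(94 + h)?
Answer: 7 + √386/2 ≈ 16.823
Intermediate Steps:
Y(U) = 3/2 + U/2 (Y(U) = -3/2 + (6 + U)/2 = -3/2 + (3 + U/2) = 3/2 + U/2)
X(H) = -7 (X(H) = -4 - 3 = -7)
v(Y(2), -145) - X(-1) = √(94 + (3/2 + (½)*2)) - 1*(-7) = √(94 + (3/2 + 1)) + 7 = √(94 + 5/2) + 7 = √(193/2) + 7 = √386/2 + 7 = 7 + √386/2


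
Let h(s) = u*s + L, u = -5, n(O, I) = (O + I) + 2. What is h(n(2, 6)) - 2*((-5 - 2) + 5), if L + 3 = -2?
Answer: -51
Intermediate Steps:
n(O, I) = 2 + I + O (n(O, I) = (I + O) + 2 = 2 + I + O)
L = -5 (L = -3 - 2 = -5)
h(s) = -5 - 5*s (h(s) = -5*s - 5 = -5 - 5*s)
h(n(2, 6)) - 2*((-5 - 2) + 5) = (-5 - 5*(2 + 6 + 2)) - 2*((-5 - 2) + 5) = (-5 - 5*10) - 2*(-7 + 5) = (-5 - 50) - 2*(-2) = -55 + 4 = -51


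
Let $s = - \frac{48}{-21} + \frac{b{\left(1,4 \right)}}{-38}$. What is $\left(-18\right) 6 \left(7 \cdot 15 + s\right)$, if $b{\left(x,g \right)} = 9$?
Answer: $- \frac{1537650}{133} \approx -11561.0$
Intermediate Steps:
$s = \frac{545}{266}$ ($s = - \frac{48}{-21} + \frac{9}{-38} = \left(-48\right) \left(- \frac{1}{21}\right) + 9 \left(- \frac{1}{38}\right) = \frac{16}{7} - \frac{9}{38} = \frac{545}{266} \approx 2.0489$)
$\left(-18\right) 6 \left(7 \cdot 15 + s\right) = \left(-18\right) 6 \left(7 \cdot 15 + \frac{545}{266}\right) = - 108 \left(105 + \frac{545}{266}\right) = \left(-108\right) \frac{28475}{266} = - \frac{1537650}{133}$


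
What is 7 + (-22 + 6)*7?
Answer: -105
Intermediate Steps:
7 + (-22 + 6)*7 = 7 - 16*7 = 7 - 112 = -105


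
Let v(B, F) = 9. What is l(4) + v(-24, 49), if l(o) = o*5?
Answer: 29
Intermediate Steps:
l(o) = 5*o
l(4) + v(-24, 49) = 5*4 + 9 = 20 + 9 = 29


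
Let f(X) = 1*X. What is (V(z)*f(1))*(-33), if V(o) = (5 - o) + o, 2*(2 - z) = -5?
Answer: -165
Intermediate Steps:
f(X) = X
z = 9/2 (z = 2 - ½*(-5) = 2 + 5/2 = 9/2 ≈ 4.5000)
V(o) = 5
(V(z)*f(1))*(-33) = (5*1)*(-33) = 5*(-33) = -165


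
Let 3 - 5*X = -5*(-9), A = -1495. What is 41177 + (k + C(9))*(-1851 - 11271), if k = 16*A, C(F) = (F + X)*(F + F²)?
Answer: 313210829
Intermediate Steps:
X = -42/5 (X = ⅗ - (-1)*(-9) = ⅗ - ⅕*45 = ⅗ - 9 = -42/5 ≈ -8.4000)
C(F) = (-42/5 + F)*(F + F²) (C(F) = (F - 42/5)*(F + F²) = (-42/5 + F)*(F + F²))
k = -23920 (k = 16*(-1495) = -23920)
41177 + (k + C(9))*(-1851 - 11271) = 41177 + (-23920 + (⅕)*9*(-42 - 37*9 + 5*9²))*(-1851 - 11271) = 41177 + (-23920 + (⅕)*9*(-42 - 333 + 5*81))*(-13122) = 41177 + (-23920 + (⅕)*9*(-42 - 333 + 405))*(-13122) = 41177 + (-23920 + (⅕)*9*30)*(-13122) = 41177 + (-23920 + 54)*(-13122) = 41177 - 23866*(-13122) = 41177 + 313169652 = 313210829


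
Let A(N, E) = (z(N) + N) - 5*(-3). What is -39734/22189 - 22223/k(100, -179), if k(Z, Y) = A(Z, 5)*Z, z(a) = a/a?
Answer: -954020547/257392400 ≈ -3.7065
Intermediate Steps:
z(a) = 1
A(N, E) = 16 + N (A(N, E) = (1 + N) - 5*(-3) = (1 + N) + 15 = 16 + N)
k(Z, Y) = Z*(16 + Z) (k(Z, Y) = (16 + Z)*Z = Z*(16 + Z))
-39734/22189 - 22223/k(100, -179) = -39734/22189 - 22223*1/(100*(16 + 100)) = -39734*1/22189 - 22223/(100*116) = -39734/22189 - 22223/11600 = -954020547/257392400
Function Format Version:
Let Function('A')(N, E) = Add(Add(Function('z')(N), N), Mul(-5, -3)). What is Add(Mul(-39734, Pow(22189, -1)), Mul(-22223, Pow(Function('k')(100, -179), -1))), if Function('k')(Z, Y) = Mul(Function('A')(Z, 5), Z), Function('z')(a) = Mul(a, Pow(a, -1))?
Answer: Rational(-954020547, 257392400) ≈ -3.7065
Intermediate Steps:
Function('z')(a) = 1
Function('A')(N, E) = Add(16, N) (Function('A')(N, E) = Add(Add(1, N), Mul(-5, -3)) = Add(Add(1, N), 15) = Add(16, N))
Function('k')(Z, Y) = Mul(Z, Add(16, Z)) (Function('k')(Z, Y) = Mul(Add(16, Z), Z) = Mul(Z, Add(16, Z)))
Add(Mul(-39734, Pow(22189, -1)), Mul(-22223, Pow(Function('k')(100, -179), -1))) = Add(Mul(-39734, Pow(22189, -1)), Mul(-22223, Pow(Mul(100, Add(16, 100)), -1))) = Add(Mul(-39734, Rational(1, 22189)), Mul(-22223, Pow(Mul(100, 116), -1))) = Add(Rational(-39734, 22189), Mul(-22223, Pow(11600, -1))) = Add(Rational(-39734, 22189), Mul(-22223, Rational(1, 11600))) = Add(Rational(-39734, 22189), Rational(-22223, 11600)) = Rational(-954020547, 257392400)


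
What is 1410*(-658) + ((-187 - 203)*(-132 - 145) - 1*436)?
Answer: -820186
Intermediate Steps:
1410*(-658) + ((-187 - 203)*(-132 - 145) - 1*436) = -927780 + (-390*(-277) - 436) = -927780 + (108030 - 436) = -927780 + 107594 = -820186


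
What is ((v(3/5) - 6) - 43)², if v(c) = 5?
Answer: 1936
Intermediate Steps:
((v(3/5) - 6) - 43)² = ((5 - 6) - 43)² = (-1 - 43)² = (-44)² = 1936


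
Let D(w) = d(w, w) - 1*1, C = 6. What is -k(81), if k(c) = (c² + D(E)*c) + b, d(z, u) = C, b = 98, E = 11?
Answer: -7064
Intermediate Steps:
d(z, u) = 6
D(w) = 5 (D(w) = 6 - 1*1 = 6 - 1 = 5)
k(c) = 98 + c² + 5*c (k(c) = (c² + 5*c) + 98 = 98 + c² + 5*c)
-k(81) = -(98 + 81² + 5*81) = -(98 + 6561 + 405) = -1*7064 = -7064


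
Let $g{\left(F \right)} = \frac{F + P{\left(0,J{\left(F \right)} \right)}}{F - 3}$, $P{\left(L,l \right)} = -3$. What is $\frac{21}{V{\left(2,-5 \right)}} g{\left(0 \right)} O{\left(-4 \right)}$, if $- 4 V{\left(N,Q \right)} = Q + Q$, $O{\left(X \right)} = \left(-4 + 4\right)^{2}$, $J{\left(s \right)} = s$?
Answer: $0$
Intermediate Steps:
$O{\left(X \right)} = 0$ ($O{\left(X \right)} = 0^{2} = 0$)
$V{\left(N,Q \right)} = - \frac{Q}{2}$ ($V{\left(N,Q \right)} = - \frac{Q + Q}{4} = - \frac{2 Q}{4} = - \frac{Q}{2}$)
$g{\left(F \right)} = 1$ ($g{\left(F \right)} = \frac{F - 3}{F - 3} = \frac{-3 + F}{-3 + F} = 1$)
$\frac{21}{V{\left(2,-5 \right)}} g{\left(0 \right)} O{\left(-4 \right)} = \frac{21}{\left(- \frac{1}{2}\right) \left(-5\right)} 1 \cdot 0 = \frac{21}{\frac{5}{2}} \cdot 1 \cdot 0 = 21 \cdot \frac{2}{5} \cdot 1 \cdot 0 = \frac{42}{5} \cdot 1 \cdot 0 = \frac{42}{5} \cdot 0 = 0$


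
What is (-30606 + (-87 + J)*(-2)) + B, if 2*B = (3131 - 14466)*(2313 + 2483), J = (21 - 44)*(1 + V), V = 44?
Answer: -27209692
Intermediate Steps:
J = -1035 (J = (21 - 44)*(1 + 44) = -23*45 = -1035)
B = -27181330 (B = ((3131 - 14466)*(2313 + 2483))/2 = (-11335*4796)/2 = (1/2)*(-54362660) = -27181330)
(-30606 + (-87 + J)*(-2)) + B = (-30606 + (-87 - 1035)*(-2)) - 27181330 = (-30606 - 1122*(-2)) - 27181330 = (-30606 + 2244) - 27181330 = -28362 - 27181330 = -27209692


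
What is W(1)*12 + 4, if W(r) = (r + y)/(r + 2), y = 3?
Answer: 20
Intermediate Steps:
W(r) = (3 + r)/(2 + r) (W(r) = (r + 3)/(r + 2) = (3 + r)/(2 + r))
W(1)*12 + 4 = ((3 + 1)/(2 + 1))*12 + 4 = (4/3)*12 + 4 = 16 + 4 = 20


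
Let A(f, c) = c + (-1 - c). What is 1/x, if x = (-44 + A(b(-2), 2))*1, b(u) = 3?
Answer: -1/45 ≈ -0.022222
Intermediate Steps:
A(f, c) = -1
x = -45 (x = (-44 - 1)*1 = -45*1 = -45)
1/x = 1/(-45) = -1/45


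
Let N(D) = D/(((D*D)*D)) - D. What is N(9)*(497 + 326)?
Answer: -599144/81 ≈ -7396.8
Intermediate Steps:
N(D) = D⁻² - D (N(D) = D/((D²*D)) - D = D/(D³) - D = D/D³ - D = D⁻² - D)
N(9)*(497 + 326) = (9⁻² - 1*9)*(497 + 326) = (1/81 - 9)*823 = -728/81*823 = -599144/81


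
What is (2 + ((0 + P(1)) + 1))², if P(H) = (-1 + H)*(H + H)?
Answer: 9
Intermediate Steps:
P(H) = 2*H*(-1 + H) (P(H) = (-1 + H)*(2*H) = 2*H*(-1 + H))
(2 + ((0 + P(1)) + 1))² = (2 + ((0 + 2*1*(-1 + 1)) + 1))² = (2 + ((0 + 2*1*0) + 1))² = (2 + ((0 + 0) + 1))² = (2 + (0 + 1))² = (2 + 1)² = 3² = 9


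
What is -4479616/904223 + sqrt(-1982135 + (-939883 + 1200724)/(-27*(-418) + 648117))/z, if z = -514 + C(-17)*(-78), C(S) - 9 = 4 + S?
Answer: -4479616/904223 - I*sqrt(23940459410722647)/22199901 ≈ -4.9541 - 6.9697*I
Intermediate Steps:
C(S) = 13 + S (C(S) = 9 + (4 + S) = 13 + S)
z = -202 (z = -514 + (13 - 17)*(-78) = -514 - 4*(-78) = -514 + 312 = -202)
-4479616/904223 + sqrt(-1982135 + (-939883 + 1200724)/(-27*(-418) + 648117))/z = -4479616/904223 + sqrt(-1982135 + (-939883 + 1200724)/(-27*(-418) + 648117))/(-202) = -4479616*1/904223 + sqrt(-1982135 + 260841/(11286 + 648117))*(-1/202) = -4479616/904223 + sqrt(-1982135 + 260841/659403)*(-1/202) = -4479616/904223 + sqrt(-1982135 + 260841*(1/659403))*(-1/202) = -4479616/904223 + sqrt(-1982135 + 86947/219801)*(-1/202) = -4479616/904223 + sqrt(-435675168188/219801)*(-1/202) = -4479616/904223 + (2*I*sqrt(23940459410722647)/219801)*(-1/202) = -4479616/904223 - I*sqrt(23940459410722647)/22199901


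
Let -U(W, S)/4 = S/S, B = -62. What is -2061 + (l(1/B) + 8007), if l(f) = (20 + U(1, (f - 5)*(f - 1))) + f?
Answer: 369643/62 ≈ 5962.0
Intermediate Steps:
U(W, S) = -4 (U(W, S) = -4*S/S = -4*1 = -4)
l(f) = 16 + f (l(f) = (20 - 4) + f = 16 + f)
-2061 + (l(1/B) + 8007) = -2061 + ((16 + 1/(-62)) + 8007) = -2061 + ((16 - 1/62) + 8007) = -2061 + (991/62 + 8007) = -2061 + 497425/62 = 369643/62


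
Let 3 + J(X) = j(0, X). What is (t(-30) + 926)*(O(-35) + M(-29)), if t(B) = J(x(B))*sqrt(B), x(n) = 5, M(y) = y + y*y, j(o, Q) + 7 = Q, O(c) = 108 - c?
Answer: 884330 - 4775*I*sqrt(30) ≈ 8.8433e+5 - 26154.0*I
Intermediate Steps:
j(o, Q) = -7 + Q
M(y) = y + y**2
J(X) = -10 + X (J(X) = -3 + (-7 + X) = -10 + X)
t(B) = -5*sqrt(B) (t(B) = (-10 + 5)*sqrt(B) = -5*sqrt(B))
(t(-30) + 926)*(O(-35) + M(-29)) = (-5*I*sqrt(30) + 926)*((108 - 1*(-35)) - 29*(1 - 29)) = (-5*I*sqrt(30) + 926)*((108 + 35) - 29*(-28)) = (-5*I*sqrt(30) + 926)*(143 + 812) = (926 - 5*I*sqrt(30))*955 = 884330 - 4775*I*sqrt(30)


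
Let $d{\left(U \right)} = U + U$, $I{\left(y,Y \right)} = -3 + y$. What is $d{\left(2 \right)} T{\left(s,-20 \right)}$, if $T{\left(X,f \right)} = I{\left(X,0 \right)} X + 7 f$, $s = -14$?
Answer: $392$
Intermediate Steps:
$d{\left(U \right)} = 2 U$
$T{\left(X,f \right)} = 7 f + X \left(-3 + X\right)$ ($T{\left(X,f \right)} = \left(-3 + X\right) X + 7 f = X \left(-3 + X\right) + 7 f = 7 f + X \left(-3 + X\right)$)
$d{\left(2 \right)} T{\left(s,-20 \right)} = 2 \cdot 2 \left(7 \left(-20\right) - 14 \left(-3 - 14\right)\right) = 4 \left(-140 - -238\right) = 4 \left(-140 + 238\right) = 4 \cdot 98 = 392$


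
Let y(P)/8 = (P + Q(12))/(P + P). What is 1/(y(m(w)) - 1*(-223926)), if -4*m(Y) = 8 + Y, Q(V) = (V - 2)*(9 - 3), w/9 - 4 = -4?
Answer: 1/223810 ≈ 4.4681e-6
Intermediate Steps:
w = 0 (w = 36 + 9*(-4) = 36 - 36 = 0)
Q(V) = -12 + 6*V (Q(V) = (-2 + V)*6 = -12 + 6*V)
m(Y) = -2 - Y/4 (m(Y) = -(8 + Y)/4 = -2 - Y/4)
y(P) = 4*(60 + P)/P (y(P) = 8*((P + (-12 + 6*12))/(P + P)) = 8*((P + (-12 + 72))/((2*P))) = 8*((P + 60)*(1/(2*P))) = 8*((60 + P)*(1/(2*P))) = 8*((60 + P)/(2*P)) = 4*(60 + P)/P)
1/(y(m(w)) - 1*(-223926)) = 1/((4 + 240/(-2 - ¼*0)) - 1*(-223926)) = 1/((4 + 240/(-2 + 0)) + 223926) = 1/((4 + 240/(-2)) + 223926) = 1/((4 + 240*(-½)) + 223926) = 1/((4 - 120) + 223926) = 1/(-116 + 223926) = 1/223810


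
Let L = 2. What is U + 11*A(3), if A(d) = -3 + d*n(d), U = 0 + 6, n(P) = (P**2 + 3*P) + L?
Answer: 633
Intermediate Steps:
n(P) = 2 + P**2 + 3*P (n(P) = (P**2 + 3*P) + 2 = 2 + P**2 + 3*P)
U = 6
A(d) = -3 + d*(2 + d**2 + 3*d)
U + 11*A(3) = 6 + 11*(-3 + 3*(2 + 3**2 + 3*3)) = 6 + 11*(-3 + 3*(2 + 9 + 9)) = 6 + 11*(-3 + 3*20) = 6 + 11*(-3 + 60) = 6 + 11*57 = 6 + 627 = 633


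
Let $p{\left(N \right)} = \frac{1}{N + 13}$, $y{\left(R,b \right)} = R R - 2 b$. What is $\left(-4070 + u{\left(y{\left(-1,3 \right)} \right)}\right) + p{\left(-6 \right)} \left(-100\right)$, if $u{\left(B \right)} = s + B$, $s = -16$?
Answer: $- \frac{28737}{7} \approx -4105.3$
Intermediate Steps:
$y{\left(R,b \right)} = R^{2} - 2 b$
$u{\left(B \right)} = -16 + B$
$p{\left(N \right)} = \frac{1}{13 + N}$
$\left(-4070 + u{\left(y{\left(-1,3 \right)} \right)}\right) + p{\left(-6 \right)} \left(-100\right) = \left(-4070 - \left(22 - 1\right)\right) + \frac{1}{13 - 6} \left(-100\right) = \left(-4070 + \left(-16 + \left(1 - 6\right)\right)\right) + \frac{1}{7} \left(-100\right) = \left(-4070 - 21\right) + \frac{1}{7} \left(-100\right) = \left(-4070 - 21\right) - \frac{100}{7} = -4091 - \frac{100}{7} = - \frac{28737}{7}$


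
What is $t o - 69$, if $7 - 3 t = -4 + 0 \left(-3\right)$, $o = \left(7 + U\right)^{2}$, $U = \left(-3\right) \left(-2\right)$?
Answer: $\frac{1652}{3} \approx 550.67$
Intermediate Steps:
$U = 6$
$o = 169$ ($o = \left(7 + 6\right)^{2} = 13^{2} = 169$)
$t = \frac{11}{3}$ ($t = \frac{7}{3} - \frac{-4 + 0 \left(-3\right)}{3} = \frac{7}{3} - \frac{-4 + 0}{3} = \frac{7}{3} - - \frac{4}{3} = \frac{7}{3} + \frac{4}{3} = \frac{11}{3} \approx 3.6667$)
$t o - 69 = \frac{11}{3} \cdot 169 - 69 = \frac{1859}{3} - 69 = \frac{1652}{3}$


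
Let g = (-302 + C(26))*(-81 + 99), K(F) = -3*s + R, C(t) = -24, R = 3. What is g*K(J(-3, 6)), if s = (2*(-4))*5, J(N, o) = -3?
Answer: -721764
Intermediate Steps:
s = -40 (s = -8*5 = -40)
K(F) = 123 (K(F) = -3*(-40) + 3 = 120 + 3 = 123)
g = -5868 (g = (-302 - 24)*(-81 + 99) = -326*18 = -5868)
g*K(J(-3, 6)) = -5868*123 = -721764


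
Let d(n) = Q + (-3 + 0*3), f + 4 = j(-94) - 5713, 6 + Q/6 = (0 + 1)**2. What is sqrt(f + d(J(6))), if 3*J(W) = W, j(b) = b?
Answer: 2*I*sqrt(1461) ≈ 76.446*I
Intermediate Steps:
Q = -30 (Q = -36 + 6*(0 + 1)**2 = -36 + 6*1**2 = -36 + 6*1 = -36 + 6 = -30)
J(W) = W/3
f = -5811 (f = -4 + (-94 - 5713) = -4 - 5807 = -5811)
d(n) = -33 (d(n) = -30 + (-3 + 0*3) = -30 + (-3 + 0) = -30 - 3 = -33)
sqrt(f + d(J(6))) = sqrt(-5811 - 33) = sqrt(-5844) = 2*I*sqrt(1461)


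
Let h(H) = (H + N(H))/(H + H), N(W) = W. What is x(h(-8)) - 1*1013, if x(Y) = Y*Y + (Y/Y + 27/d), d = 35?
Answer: -35358/35 ≈ -1010.2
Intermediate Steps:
h(H) = 1 (h(H) = (H + H)/(H + H) = (2*H)/((2*H)) = (2*H)*(1/(2*H)) = 1)
x(Y) = 62/35 + Y² (x(Y) = Y*Y + (Y/Y + 27/35) = Y² + (1 + 27*(1/35)) = Y² + (1 + 27/35) = Y² + 62/35 = 62/35 + Y²)
x(h(-8)) - 1*1013 = (62/35 + 1²) - 1*1013 = (62/35 + 1) - 1013 = 97/35 - 1013 = -35358/35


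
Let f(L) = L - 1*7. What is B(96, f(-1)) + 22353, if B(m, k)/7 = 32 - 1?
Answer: 22570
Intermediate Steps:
f(L) = -7 + L (f(L) = L - 7 = -7 + L)
B(m, k) = 217 (B(m, k) = 7*(32 - 1) = 7*31 = 217)
B(96, f(-1)) + 22353 = 217 + 22353 = 22570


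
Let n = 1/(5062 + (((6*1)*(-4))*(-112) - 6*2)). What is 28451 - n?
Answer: 220153837/7738 ≈ 28451.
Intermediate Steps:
n = 1/7738 (n = 1/(5062 + ((6*(-4))*(-112) - 12)) = 1/(5062 + (-24*(-112) - 12)) = 1/(5062 + (2688 - 12)) = 1/(5062 + 2676) = 1/7738 ≈ 0.00012923)
28451 - n = 28451 - 1*1/7738 = 28451 - 1/7738 = 220153837/7738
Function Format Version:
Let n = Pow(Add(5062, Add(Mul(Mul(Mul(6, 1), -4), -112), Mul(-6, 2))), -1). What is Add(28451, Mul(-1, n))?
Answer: Rational(220153837, 7738) ≈ 28451.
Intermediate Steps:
n = Rational(1, 7738) (n = Pow(Add(5062, Add(Mul(Mul(6, -4), -112), -12)), -1) = Pow(Add(5062, Add(Mul(-24, -112), -12)), -1) = Pow(Add(5062, Add(2688, -12)), -1) = Pow(Add(5062, 2676), -1) = Pow(7738, -1) = Rational(1, 7738) ≈ 0.00012923)
Add(28451, Mul(-1, n)) = Add(28451, Mul(-1, Rational(1, 7738))) = Add(28451, Rational(-1, 7738)) = Rational(220153837, 7738)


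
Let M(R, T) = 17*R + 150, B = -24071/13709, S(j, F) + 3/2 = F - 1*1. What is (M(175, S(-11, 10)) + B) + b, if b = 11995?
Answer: 207256009/13709 ≈ 15118.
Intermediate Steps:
S(j, F) = -5/2 + F (S(j, F) = -3/2 + (F - 1*1) = -3/2 + (F - 1) = -3/2 + (-1 + F) = -5/2 + F)
B = -24071/13709 (B = -24071*1/13709 = -24071/13709 ≈ -1.7559)
M(R, T) = 150 + 17*R
(M(175, S(-11, 10)) + B) + b = ((150 + 17*175) - 24071/13709) + 11995 = ((150 + 2975) - 24071/13709) + 11995 = (3125 - 24071/13709) + 11995 = 42816554/13709 + 11995 = 207256009/13709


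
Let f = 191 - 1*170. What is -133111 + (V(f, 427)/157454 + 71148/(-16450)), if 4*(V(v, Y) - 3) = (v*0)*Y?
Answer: -24627459965653/185008450 ≈ -1.3312e+5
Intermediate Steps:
f = 21 (f = 191 - 170 = 21)
V(v, Y) = 3 (V(v, Y) = 3 + ((v*0)*Y)/4 = 3 + (0*Y)/4 = 3 + (¼)*0 = 3 + 0 = 3)
-133111 + (V(f, 427)/157454 + 71148/(-16450)) = -133111 + (3/157454 + 71148/(-16450)) = -133111 + (3*(1/157454) + 71148*(-1/16450)) = -133111 + (3/157454 - 5082/1175) = -133111 - 800177703/185008450 = -24627459965653/185008450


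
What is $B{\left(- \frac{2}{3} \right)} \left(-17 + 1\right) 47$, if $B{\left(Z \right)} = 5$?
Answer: $-3760$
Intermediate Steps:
$B{\left(- \frac{2}{3} \right)} \left(-17 + 1\right) 47 = 5 \left(-17 + 1\right) 47 = 5 \left(-16\right) 47 = \left(-80\right) 47 = -3760$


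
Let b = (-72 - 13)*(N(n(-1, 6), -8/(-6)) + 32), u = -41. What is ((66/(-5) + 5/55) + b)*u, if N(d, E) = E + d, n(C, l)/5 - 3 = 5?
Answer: 42257183/165 ≈ 2.5610e+5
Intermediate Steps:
n(C, l) = 40 (n(C, l) = 15 + 5*5 = 15 + 25 = 40)
b = -18700/3 (b = (-72 - 13)*((-8/(-6) + 40) + 32) = -85*((-8*(-⅙) + 40) + 32) = -85*((4/3 + 40) + 32) = -85*(124/3 + 32) = -85*220/3 = -18700/3 ≈ -6233.3)
((66/(-5) + 5/55) + b)*u = ((66/(-5) + 5/55) - 18700/3)*(-41) = ((66*(-⅕) + 5*(1/55)) - 18700/3)*(-41) = ((-66/5 + 1/11) - 18700/3)*(-41) = (-721/55 - 18700/3)*(-41) = -1030663/165*(-41) = 42257183/165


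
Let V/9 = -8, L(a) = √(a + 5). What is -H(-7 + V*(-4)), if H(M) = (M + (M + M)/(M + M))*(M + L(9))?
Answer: -79242 - 282*√14 ≈ -80297.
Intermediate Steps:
L(a) = √(5 + a)
V = -72 (V = 9*(-8) = -72)
H(M) = (1 + M)*(M + √14) (H(M) = (M + (M + M)/(M + M))*(M + √(5 + 9)) = (M + (2*M)/((2*M)))*(M + √14) = (M + (2*M)*(1/(2*M)))*(M + √14) = (M + 1)*(M + √14) = (1 + M)*(M + √14))
-H(-7 + V*(-4)) = -((-7 - 72*(-4)) + √14 + (-7 - 72*(-4))² + (-7 - 72*(-4))*√14) = -((-7 + 288) + √14 + (-7 + 288)² + (-7 + 288)*√14) = -(281 + √14 + 281² + 281*√14) = -(281 + √14 + 78961 + 281*√14) = -(79242 + 282*√14) = -79242 - 282*√14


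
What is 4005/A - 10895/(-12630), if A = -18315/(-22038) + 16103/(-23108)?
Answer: 858680711689249/28773289626 ≈ 29843.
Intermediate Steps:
A = 11390851/84875684 (A = -18315*(-1/22038) + 16103*(-1/23108) = 6105/7346 - 16103/23108 = 11390851/84875684 ≈ 0.13421)
4005/A - 10895/(-12630) = 4005/(11390851/84875684) - 10895/(-12630) = 4005*(84875684/11390851) - 10895*(-1/12630) = 339927114420/11390851 + 2179/2526 = 858680711689249/28773289626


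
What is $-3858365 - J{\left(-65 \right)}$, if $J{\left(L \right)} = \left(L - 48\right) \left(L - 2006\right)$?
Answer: $-4092388$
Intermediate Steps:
$J{\left(L \right)} = \left(-2006 + L\right) \left(-48 + L\right)$ ($J{\left(L \right)} = \left(-48 + L\right) \left(-2006 + L\right) = \left(-2006 + L\right) \left(-48 + L\right)$)
$-3858365 - J{\left(-65 \right)} = -3858365 - \left(96288 + \left(-65\right)^{2} - -133510\right) = -3858365 - \left(96288 + 4225 + 133510\right) = -3858365 - 234023 = -4092388$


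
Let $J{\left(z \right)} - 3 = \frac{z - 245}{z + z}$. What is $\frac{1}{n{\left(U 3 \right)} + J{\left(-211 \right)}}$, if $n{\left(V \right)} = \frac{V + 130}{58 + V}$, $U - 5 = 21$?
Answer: $\frac{3587}{20123} \approx 0.17825$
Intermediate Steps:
$U = 26$ ($U = 5 + 21 = 26$)
$n{\left(V \right)} = \frac{130 + V}{58 + V}$
$J{\left(z \right)} = 3 + \frac{-245 + z}{2 z}$ ($J{\left(z \right)} = 3 + \frac{z - 245}{z + z} = 3 + \frac{-245 + z}{2 z}$)
$\frac{1}{n{\left(U 3 \right)} + J{\left(-211 \right)}} = \frac{1}{\frac{130 + 26 \cdot 3}{58 + 26 \cdot 3} + \frac{7 \left(-35 - 211\right)}{2 \left(-211\right)}} = \frac{1}{\frac{130 + 78}{58 + 78} + \frac{7}{2} \left(- \frac{1}{211}\right) \left(-246\right)} = \frac{1}{\frac{1}{136} \cdot 208 + \frac{861}{211}} = \frac{1}{\frac{26}{17} + \frac{861}{211}} = \frac{1}{\frac{20123}{3587}} = \frac{3587}{20123}$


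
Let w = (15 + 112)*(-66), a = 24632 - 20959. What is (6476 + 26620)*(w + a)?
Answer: -155849064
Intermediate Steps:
a = 3673
w = -8382 (w = 127*(-66) = -8382)
(6476 + 26620)*(w + a) = (6476 + 26620)*(-8382 + 3673) = 33096*(-4709) = -155849064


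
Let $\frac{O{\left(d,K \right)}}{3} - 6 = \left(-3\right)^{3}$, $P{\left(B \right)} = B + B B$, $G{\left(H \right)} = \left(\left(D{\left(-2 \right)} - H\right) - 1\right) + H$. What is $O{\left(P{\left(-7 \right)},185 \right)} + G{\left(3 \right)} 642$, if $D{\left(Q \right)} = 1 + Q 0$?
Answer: $-63$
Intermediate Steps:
$D{\left(Q \right)} = 1$ ($D{\left(Q \right)} = 1 + 0 = 1$)
$G{\left(H \right)} = 0$ ($G{\left(H \right)} = \left(\left(1 - H\right) - 1\right) + H = - H + H = 0$)
$P{\left(B \right)} = B + B^{2}$
$O{\left(d,K \right)} = -63$ ($O{\left(d,K \right)} = 18 + 3 \left(-3\right)^{3} = 18 + 3 \left(-27\right) = 18 - 81 = -63$)
$O{\left(P{\left(-7 \right)},185 \right)} + G{\left(3 \right)} 642 = -63 + 0 \cdot 642 = -63 + 0 = -63$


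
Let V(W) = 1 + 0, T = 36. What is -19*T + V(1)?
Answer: -683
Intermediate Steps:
V(W) = 1
-19*T + V(1) = -19*36 + 1 = -684 + 1 = -683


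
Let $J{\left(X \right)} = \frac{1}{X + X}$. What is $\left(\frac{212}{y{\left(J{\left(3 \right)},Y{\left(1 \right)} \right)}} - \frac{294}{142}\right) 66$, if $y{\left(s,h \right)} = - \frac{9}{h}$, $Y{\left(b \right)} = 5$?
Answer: $- \frac{1684826}{213} \approx -7910.0$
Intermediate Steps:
$J{\left(X \right)} = \frac{1}{2 X}$
$\left(\frac{212}{y{\left(J{\left(3 \right)},Y{\left(1 \right)} \right)}} - \frac{294}{142}\right) 66 = \left(\frac{212}{\left(-9\right) \frac{1}{5}} - \frac{294}{142}\right) 66 = \left(\frac{212}{\left(-9\right) \frac{1}{5}} - \frac{147}{71}\right) 66 = \left(\frac{212}{- \frac{9}{5}} - \frac{147}{71}\right) 66 = \left(212 \left(- \frac{5}{9}\right) - \frac{147}{71}\right) 66 = \left(- \frac{1060}{9} - \frac{147}{71}\right) 66 = \left(- \frac{76583}{639}\right) 66 = - \frac{1684826}{213}$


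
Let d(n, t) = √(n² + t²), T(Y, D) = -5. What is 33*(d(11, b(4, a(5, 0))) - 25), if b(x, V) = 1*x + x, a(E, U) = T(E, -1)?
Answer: -825 + 33*√185 ≈ -376.15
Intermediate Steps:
a(E, U) = -5
b(x, V) = 2*x (b(x, V) = x + x = 2*x)
33*(d(11, b(4, a(5, 0))) - 25) = 33*(√(11² + (2*4)²) - 25) = 33*(√(121 + 8²) - 25) = 33*(√(121 + 64) - 25) = 33*(√185 - 25) = 33*(-25 + √185) = -825 + 33*√185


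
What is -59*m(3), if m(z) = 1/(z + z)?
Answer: -59/6 ≈ -9.8333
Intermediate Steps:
m(z) = 1/(2*z)
-59*m(3) = -59/(2*3) = -59*⅙ = -59/6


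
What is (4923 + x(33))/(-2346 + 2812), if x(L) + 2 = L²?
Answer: 3005/233 ≈ 12.897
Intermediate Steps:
x(L) = -2 + L²
(4923 + x(33))/(-2346 + 2812) = (4923 + (-2 + 33²))/(-2346 + 2812) = (4923 + (-2 + 1089))/466 = (4923 + 1087)*(1/466) = 6010*(1/466) = 3005/233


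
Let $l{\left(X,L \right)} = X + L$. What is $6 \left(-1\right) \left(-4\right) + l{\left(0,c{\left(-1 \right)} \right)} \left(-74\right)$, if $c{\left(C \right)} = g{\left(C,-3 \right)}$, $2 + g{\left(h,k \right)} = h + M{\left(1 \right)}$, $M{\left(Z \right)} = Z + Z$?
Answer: $98$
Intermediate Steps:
$M{\left(Z \right)} = 2 Z$
$g{\left(h,k \right)} = h$ ($g{\left(h,k \right)} = -2 + \left(h + 2 \cdot 1\right) = -2 + \left(h + 2\right) = -2 + \left(2 + h\right) = h$)
$c{\left(C \right)} = C$
$l{\left(X,L \right)} = L + X$
$6 \left(-1\right) \left(-4\right) + l{\left(0,c{\left(-1 \right)} \right)} \left(-74\right) = 6 \left(-1\right) \left(-4\right) + \left(-1 + 0\right) \left(-74\right) = \left(-6\right) \left(-4\right) - -74 = 24 + 74 = 98$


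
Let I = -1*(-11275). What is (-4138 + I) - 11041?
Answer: -3904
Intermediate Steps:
I = 11275
(-4138 + I) - 11041 = (-4138 + 11275) - 11041 = 7137 - 11041 = -3904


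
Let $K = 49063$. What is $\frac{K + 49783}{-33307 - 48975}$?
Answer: $- \frac{49423}{41141} \approx -1.2013$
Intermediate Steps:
$\frac{K + 49783}{-33307 - 48975} = \frac{49063 + 49783}{-33307 - 48975} = \frac{98846}{-82282} = 98846 \left(- \frac{1}{82282}\right) = - \frac{49423}{41141}$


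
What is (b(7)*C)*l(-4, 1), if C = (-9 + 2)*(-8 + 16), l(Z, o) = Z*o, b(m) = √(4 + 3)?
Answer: 224*√7 ≈ 592.65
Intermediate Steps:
b(m) = √7
C = -56 (C = -7*8 = -56)
(b(7)*C)*l(-4, 1) = (√7*(-56))*(-4*1) = -56*√7*(-4) = 224*√7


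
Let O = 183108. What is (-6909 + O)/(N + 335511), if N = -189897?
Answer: 58733/48538 ≈ 1.2100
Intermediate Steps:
(-6909 + O)/(N + 335511) = (-6909 + 183108)/(-189897 + 335511) = 176199/145614 = 176199*(1/145614) = 58733/48538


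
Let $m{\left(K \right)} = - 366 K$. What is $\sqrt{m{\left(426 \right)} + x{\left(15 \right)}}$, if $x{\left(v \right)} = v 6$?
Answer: $3 i \sqrt{17314} \approx 394.75 i$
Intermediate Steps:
$x{\left(v \right)} = 6 v$
$\sqrt{m{\left(426 \right)} + x{\left(15 \right)}} = \sqrt{\left(-366\right) 426 + 6 \cdot 15} = \sqrt{-155916 + 90} = \sqrt{-155826} = 3 i \sqrt{17314}$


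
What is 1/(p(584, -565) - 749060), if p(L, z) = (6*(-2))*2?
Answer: -1/749084 ≈ -1.3350e-6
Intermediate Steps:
p(L, z) = -24 (p(L, z) = -12*2 = -24)
1/(p(584, -565) - 749060) = 1/(-24 - 749060) = 1/(-749084) = -1/749084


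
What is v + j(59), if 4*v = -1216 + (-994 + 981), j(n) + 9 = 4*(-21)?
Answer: -1601/4 ≈ -400.25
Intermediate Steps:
j(n) = -93 (j(n) = -9 + 4*(-21) = -9 - 84 = -93)
v = -1229/4 (v = (-1216 + (-994 + 981))/4 = (-1216 - 13)/4 = (¼)*(-1229) = -1229/4 ≈ -307.25)
v + j(59) = -1229/4 - 93 = -1601/4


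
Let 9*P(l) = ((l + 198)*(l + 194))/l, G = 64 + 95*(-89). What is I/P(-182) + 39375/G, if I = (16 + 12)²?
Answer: -37441719/5594 ≈ -6693.2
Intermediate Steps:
G = -8391 (G = 64 - 8455 = -8391)
I = 784 (I = 28² = 784)
P(l) = (194 + l)*(198 + l)/(9*l) (P(l) = (((l + 198)*(l + 194))/l)/9 = (((198 + l)*(194 + l))/l)/9 = (((194 + l)*(198 + l))/l)/9 = ((194 + l)*(198 + l)/l)/9 = (194 + l)*(198 + l)/(9*l))
I/P(-182) + 39375/G = 784/(((⅑)*(38412 - 182*(392 - 182))/(-182))) + 39375/(-8391) = 784/(((⅑)*(-1/182)*(38412 - 182*210))) + 39375*(-1/8391) = 784/(((⅑)*(-1/182)*(38412 - 38220))) - 13125/2797 = 784/(((⅑)*(-1/182)*192)) - 13125/2797 = 784/(-32/273) - 13125/2797 = 784*(-273/32) - 13125/2797 = -13377/2 - 13125/2797 = -37441719/5594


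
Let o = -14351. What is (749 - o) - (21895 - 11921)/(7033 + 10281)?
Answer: 130715713/8657 ≈ 15099.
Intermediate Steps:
(749 - o) - (21895 - 11921)/(7033 + 10281) = (749 - 1*(-14351)) - (21895 - 11921)/(7033 + 10281) = (749 + 14351) - 9974/17314 = 15100 - 9974/17314 = 15100 - 1*4987/8657 = 15100 - 4987/8657 = 130715713/8657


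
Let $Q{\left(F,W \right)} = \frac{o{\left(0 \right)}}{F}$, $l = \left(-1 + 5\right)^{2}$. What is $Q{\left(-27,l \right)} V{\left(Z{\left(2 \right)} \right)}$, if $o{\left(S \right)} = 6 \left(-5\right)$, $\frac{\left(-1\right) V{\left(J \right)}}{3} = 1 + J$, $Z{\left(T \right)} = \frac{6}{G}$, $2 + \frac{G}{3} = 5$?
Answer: $- \frac{50}{9} \approx -5.5556$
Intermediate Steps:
$G = 9$ ($G = -6 + 3 \cdot 5 = -6 + 15 = 9$)
$l = 16$ ($l = 4^{2} = 16$)
$Z{\left(T \right)} = \frac{2}{3}$ ($Z{\left(T \right)} = \frac{6}{9} = 6 \cdot \frac{1}{9} = \frac{2}{3}$)
$V{\left(J \right)} = -3 - 3 J$ ($V{\left(J \right)} = - 3 \left(1 + J\right) = -3 - 3 J$)
$o{\left(S \right)} = -30$
$Q{\left(F,W \right)} = - \frac{30}{F}$
$Q{\left(-27,l \right)} V{\left(Z{\left(2 \right)} \right)} = - \frac{30}{-27} \left(-3 - 2\right) = \left(-30\right) \left(- \frac{1}{27}\right) \left(-3 - 2\right) = \frac{10}{9} \left(-5\right) = - \frac{50}{9}$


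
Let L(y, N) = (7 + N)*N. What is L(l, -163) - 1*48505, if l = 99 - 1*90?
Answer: -23077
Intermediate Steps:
l = 9 (l = 99 - 90 = 9)
L(y, N) = N*(7 + N)
L(l, -163) - 1*48505 = -163*(7 - 163) - 1*48505 = -163*(-156) - 48505 = 25428 - 48505 = -23077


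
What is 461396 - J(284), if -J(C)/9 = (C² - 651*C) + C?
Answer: -474100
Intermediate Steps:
J(C) = -9*C² + 5850*C (J(C) = -9*((C² - 651*C) + C) = -9*(C² - 650*C) = -9*C² + 5850*C)
461396 - J(284) = 461396 - 9*284*(650 - 1*284) = 461396 - 9*284*(650 - 284) = 461396 - 9*284*366 = 461396 - 1*935496 = 461396 - 935496 = -474100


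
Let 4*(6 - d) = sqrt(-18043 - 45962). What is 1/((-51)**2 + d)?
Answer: 13904/36269063 + 4*I*sqrt(64005)/108807189 ≈ 0.00038336 + 9.3006e-6*I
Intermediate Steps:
d = 6 - I*sqrt(64005)/4 (d = 6 - sqrt(-18043 - 45962)/4 = 6 - I*sqrt(64005)/4 ≈ 6.0 - 63.248*I)
1/((-51)**2 + d) = 1/((-51)**2 + (6 - I*sqrt(64005)/4)) = 1/(2601 + (6 - I*sqrt(64005)/4)) = 1/(2607 - I*sqrt(64005)/4)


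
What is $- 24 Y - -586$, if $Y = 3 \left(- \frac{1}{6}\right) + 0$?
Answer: $598$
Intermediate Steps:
$Y = - \frac{1}{2}$ ($Y = 3 \left(\left(-1\right) \frac{1}{6}\right) + 0 = 3 \left(- \frac{1}{6}\right) + 0 = - \frac{1}{2} + 0 = - \frac{1}{2} \approx -0.5$)
$- 24 Y - -586 = \left(-24\right) \left(- \frac{1}{2}\right) - -586 = 12 + 586 = 598$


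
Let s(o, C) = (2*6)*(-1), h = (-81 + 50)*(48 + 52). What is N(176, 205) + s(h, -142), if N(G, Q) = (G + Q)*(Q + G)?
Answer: 145149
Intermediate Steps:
h = -3100 (h = -31*100 = -3100)
N(G, Q) = (G + Q)² (N(G, Q) = (G + Q)*(G + Q) = (G + Q)²)
s(o, C) = -12 (s(o, C) = 12*(-1) = -12)
N(176, 205) + s(h, -142) = (176 + 205)² - 12 = 381² - 12 = 145161 - 12 = 145149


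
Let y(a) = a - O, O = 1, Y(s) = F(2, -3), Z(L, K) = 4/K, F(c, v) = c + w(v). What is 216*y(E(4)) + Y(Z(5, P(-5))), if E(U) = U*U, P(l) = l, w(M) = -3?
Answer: 3239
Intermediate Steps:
F(c, v) = -3 + c (F(c, v) = c - 3 = -3 + c)
E(U) = U**2
Y(s) = -1 (Y(s) = -3 + 2 = -1)
y(a) = -1 + a (y(a) = a - 1*1 = a - 1 = -1 + a)
216*y(E(4)) + Y(Z(5, P(-5))) = 216*(-1 + 4**2) - 1 = 216*(-1 + 16) - 1 = 216*15 - 1 = 3240 - 1 = 3239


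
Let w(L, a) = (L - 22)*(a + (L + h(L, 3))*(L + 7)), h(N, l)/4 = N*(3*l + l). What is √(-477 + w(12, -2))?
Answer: I*√112177 ≈ 334.93*I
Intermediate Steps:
h(N, l) = 16*N*l (h(N, l) = 4*(N*(3*l + l)) = 4*(N*(4*l)) = 4*(4*N*l) = 16*N*l)
w(L, a) = (-22 + L)*(a + 49*L*(7 + L)) (w(L, a) = (L - 22)*(a + (L + 16*L*3)*(L + 7)) = (-22 + L)*(a + (L + 48*L)*(7 + L)) = (-22 + L)*(a + (49*L)*(7 + L)) = (-22 + L)*(a + 49*L*(7 + L)))
√(-477 + w(12, -2)) = √(-477 + (-7546*12 - 735*12² - 22*(-2) + 49*12³ + 12*(-2))) = √(-477 + (-90552 - 735*144 + 44 + 49*1728 - 24)) = √(-477 + (-90552 - 105840 + 44 + 84672 - 24)) = √(-477 - 111700) = √(-112177) = I*√112177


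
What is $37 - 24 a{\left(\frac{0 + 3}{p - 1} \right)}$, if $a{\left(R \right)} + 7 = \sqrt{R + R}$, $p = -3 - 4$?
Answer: $205 - 12 i \sqrt{3} \approx 205.0 - 20.785 i$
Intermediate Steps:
$p = -7$
$a{\left(R \right)} = -7 + \sqrt{2} \sqrt{R}$ ($a{\left(R \right)} = -7 + \sqrt{R + R} = -7 + \sqrt{2 R} = -7 + \sqrt{2} \sqrt{R}$)
$37 - 24 a{\left(\frac{0 + 3}{p - 1} \right)} = 37 - 24 \left(-7 + \sqrt{2} \sqrt{\frac{0 + 3}{-7 - 1}}\right) = 37 - 24 \left(-7 + \sqrt{2} \sqrt{\frac{3}{-8}}\right) = 37 - 24 \left(-7 + \sqrt{2} \sqrt{3 \left(- \frac{1}{8}\right)}\right) = 37 - 24 \left(-7 + \sqrt{2} \sqrt{- \frac{3}{8}}\right) = 37 - 24 \left(-7 + \sqrt{2} \frac{i \sqrt{6}}{4}\right) = 37 - 24 \left(-7 + \frac{i \sqrt{3}}{2}\right) = 37 + \left(168 - 12 i \sqrt{3}\right) = 205 - 12 i \sqrt{3}$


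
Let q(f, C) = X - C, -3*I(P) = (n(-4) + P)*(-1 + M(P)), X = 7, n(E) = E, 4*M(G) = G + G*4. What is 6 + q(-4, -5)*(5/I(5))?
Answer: -198/7 ≈ -28.286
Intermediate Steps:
M(G) = 5*G/4 (M(G) = (G + G*4)/4 = (G + 4*G)/4 = (5*G)/4 = 5*G/4)
I(P) = -(-1 + 5*P/4)*(-4 + P)/3 (I(P) = -(-4 + P)*(-1 + 5*P/4)/3 = -(-1 + 5*P/4)*(-4 + P)/3)
q(f, C) = 7 - C
6 + q(-4, -5)*(5/I(5)) = 6 + (7 - 1*(-5))*(5/(-4/3 + 2*5 - 5/12*5²)) = 6 + (7 + 5)*(5/(-4/3 + 10 - 5/12*25)) = 6 + 12*(5/(-4/3 + 10 - 125/12)) = 6 + 12*(5/(-7/4)) = 6 + 12*(5*(-4/7)) = 6 + 12*(-20/7) = 6 - 240/7 = -198/7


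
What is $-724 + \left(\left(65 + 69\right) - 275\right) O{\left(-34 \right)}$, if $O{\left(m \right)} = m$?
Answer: $4070$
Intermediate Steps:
$-724 + \left(\left(65 + 69\right) - 275\right) O{\left(-34 \right)} = -724 + \left(\left(65 + 69\right) - 275\right) \left(-34\right) = -724 + \left(134 - 275\right) \left(-34\right) = -724 - -4794 = -724 + 4794 = 4070$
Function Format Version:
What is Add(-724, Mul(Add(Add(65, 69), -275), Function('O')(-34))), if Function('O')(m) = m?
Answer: 4070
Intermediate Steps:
Add(-724, Mul(Add(Add(65, 69), -275), Function('O')(-34))) = Add(-724, Mul(Add(Add(65, 69), -275), -34)) = Add(-724, Mul(Add(134, -275), -34)) = Add(-724, Mul(-141, -34)) = Add(-724, 4794) = 4070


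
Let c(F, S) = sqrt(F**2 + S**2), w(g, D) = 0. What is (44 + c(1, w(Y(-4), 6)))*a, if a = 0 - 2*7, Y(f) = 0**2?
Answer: -630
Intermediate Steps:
Y(f) = 0
a = -14 (a = 0 - 14 = -14)
(44 + c(1, w(Y(-4), 6)))*a = (44 + sqrt(1**2 + 0**2))*(-14) = (44 + sqrt(1 + 0))*(-14) = (44 + sqrt(1))*(-14) = (44 + 1)*(-14) = 45*(-14) = -630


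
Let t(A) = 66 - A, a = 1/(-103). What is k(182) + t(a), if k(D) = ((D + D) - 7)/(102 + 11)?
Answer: 805058/11639 ≈ 69.169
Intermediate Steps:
a = -1/103 ≈ -0.0097087
k(D) = -7/113 + 2*D/113 (k(D) = (2*D - 7)/113 = (-7 + 2*D)*(1/113) = -7/113 + 2*D/113)
k(182) + t(a) = (-7/113 + (2/113)*182) + (66 - 1*(-1/103)) = (-7/113 + 364/113) + (66 + 1/103) = 357/113 + 6799/103 = 805058/11639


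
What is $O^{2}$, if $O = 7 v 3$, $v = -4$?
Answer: $7056$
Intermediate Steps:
$O = -84$ ($O = 7 \left(-4\right) 3 = \left(-28\right) 3 = -84$)
$O^{2} = \left(-84\right)^{2} = 7056$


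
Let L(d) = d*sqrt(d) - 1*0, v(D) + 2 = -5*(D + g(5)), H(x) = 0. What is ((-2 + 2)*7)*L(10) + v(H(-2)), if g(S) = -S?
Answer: 23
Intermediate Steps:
v(D) = 23 - 5*D (v(D) = -2 - 5*(D - 1*5) = -2 - 5*(D - 5) = -2 - 5*(-5 + D) = -2 + (25 - 5*D) = 23 - 5*D)
L(d) = d**(3/2) (L(d) = d**(3/2) + 0 = d**(3/2))
((-2 + 2)*7)*L(10) + v(H(-2)) = ((-2 + 2)*7)*10**(3/2) + (23 - 5*0) = (0*7)*(10*sqrt(10)) + (23 + 0) = 0*(10*sqrt(10)) + 23 = 0 + 23 = 23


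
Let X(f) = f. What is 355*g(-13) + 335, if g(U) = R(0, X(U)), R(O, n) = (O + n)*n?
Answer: 60330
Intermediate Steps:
R(O, n) = n*(O + n)
g(U) = U**2 (g(U) = U*(0 + U) = U*U = U**2)
355*g(-13) + 335 = 355*(-13)**2 + 335 = 355*169 + 335 = 59995 + 335 = 60330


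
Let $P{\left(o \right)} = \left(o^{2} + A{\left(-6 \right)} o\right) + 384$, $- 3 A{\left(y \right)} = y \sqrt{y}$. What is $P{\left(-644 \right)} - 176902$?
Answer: $238218 - 1288 i \sqrt{6} \approx 2.3822 \cdot 10^{5} - 3154.9 i$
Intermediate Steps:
$A{\left(y \right)} = - \frac{y^{\frac{3}{2}}}{3}$ ($A{\left(y \right)} = - \frac{y \sqrt{y}}{3} = - \frac{y^{\frac{3}{2}}}{3}$)
$P{\left(o \right)} = 384 + o^{2} + 2 i o \sqrt{6}$ ($P{\left(o \right)} = \left(o^{2} + - \frac{\left(-6\right)^{\frac{3}{2}}}{3} o\right) + 384 = \left(o^{2} + - \frac{\left(-6\right) i \sqrt{6}}{3} o\right) + 384 = \left(o^{2} + 2 i \sqrt{6} o\right) + 384 = \left(o^{2} + 2 i o \sqrt{6}\right) + 384 = 384 + o^{2} + 2 i o \sqrt{6}$)
$P{\left(-644 \right)} - 176902 = \left(384 + \left(-644\right)^{2} + 2 i \left(-644\right) \sqrt{6}\right) - 176902 = \left(384 + 414736 - 1288 i \sqrt{6}\right) - 176902 = \left(415120 - 1288 i \sqrt{6}\right) - 176902 = 238218 - 1288 i \sqrt{6}$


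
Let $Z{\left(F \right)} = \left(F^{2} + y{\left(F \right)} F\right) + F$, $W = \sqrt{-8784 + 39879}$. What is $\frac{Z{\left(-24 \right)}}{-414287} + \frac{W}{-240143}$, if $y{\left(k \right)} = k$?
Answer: $- \frac{1128}{414287} - \frac{3 \sqrt{3455}}{240143} \approx -0.0034571$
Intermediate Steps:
$W = 3 \sqrt{3455}$ ($W = \sqrt{31095} = 3 \sqrt{3455} \approx 176.34$)
$Z{\left(F \right)} = F + 2 F^{2}$ ($Z{\left(F \right)} = \left(F^{2} + F F\right) + F = \left(F^{2} + F^{2}\right) + F = 2 F^{2} + F = F + 2 F^{2}$)
$\frac{Z{\left(-24 \right)}}{-414287} + \frac{W}{-240143} = \frac{\left(-24\right) \left(1 + 2 \left(-24\right)\right)}{-414287} + \frac{3 \sqrt{3455}}{-240143} = - 24 \left(1 - 48\right) \left(- \frac{1}{414287}\right) + 3 \sqrt{3455} \left(- \frac{1}{240143}\right) = \left(-24\right) \left(-47\right) \left(- \frac{1}{414287}\right) - \frac{3 \sqrt{3455}}{240143} = 1128 \left(- \frac{1}{414287}\right) - \frac{3 \sqrt{3455}}{240143} = - \frac{1128}{414287} - \frac{3 \sqrt{3455}}{240143}$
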